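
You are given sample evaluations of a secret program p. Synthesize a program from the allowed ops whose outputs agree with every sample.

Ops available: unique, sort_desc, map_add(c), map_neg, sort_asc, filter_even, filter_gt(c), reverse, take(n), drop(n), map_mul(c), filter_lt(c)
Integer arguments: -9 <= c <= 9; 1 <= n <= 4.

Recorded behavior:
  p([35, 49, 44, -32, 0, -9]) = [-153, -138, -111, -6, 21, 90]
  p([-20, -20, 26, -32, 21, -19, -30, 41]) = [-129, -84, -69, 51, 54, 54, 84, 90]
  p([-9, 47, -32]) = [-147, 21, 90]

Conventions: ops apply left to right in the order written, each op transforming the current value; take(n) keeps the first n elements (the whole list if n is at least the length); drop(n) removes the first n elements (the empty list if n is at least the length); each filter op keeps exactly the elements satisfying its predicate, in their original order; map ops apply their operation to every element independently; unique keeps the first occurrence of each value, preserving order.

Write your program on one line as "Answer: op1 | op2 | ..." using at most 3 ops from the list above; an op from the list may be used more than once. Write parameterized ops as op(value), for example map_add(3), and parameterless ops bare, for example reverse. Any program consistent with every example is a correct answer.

map_mul(-3) | map_add(-6) | sort_asc

Check, running the answer program on each example:
  [35, 49, 44, -32, 0, -9] -> [-105, -147, -132, 96, 0, 27] -> [-111, -153, -138, 90, -6, 21] -> [-153, -138, -111, -6, 21, 90]
  [-20, -20, 26, -32, 21, -19, -30, 41] -> [60, 60, -78, 96, -63, 57, 90, -123] -> [54, 54, -84, 90, -69, 51, 84, -129] -> [-129, -84, -69, 51, 54, 54, 84, 90]
  [-9, 47, -32] -> [27, -141, 96] -> [21, -147, 90] -> [-147, 21, 90]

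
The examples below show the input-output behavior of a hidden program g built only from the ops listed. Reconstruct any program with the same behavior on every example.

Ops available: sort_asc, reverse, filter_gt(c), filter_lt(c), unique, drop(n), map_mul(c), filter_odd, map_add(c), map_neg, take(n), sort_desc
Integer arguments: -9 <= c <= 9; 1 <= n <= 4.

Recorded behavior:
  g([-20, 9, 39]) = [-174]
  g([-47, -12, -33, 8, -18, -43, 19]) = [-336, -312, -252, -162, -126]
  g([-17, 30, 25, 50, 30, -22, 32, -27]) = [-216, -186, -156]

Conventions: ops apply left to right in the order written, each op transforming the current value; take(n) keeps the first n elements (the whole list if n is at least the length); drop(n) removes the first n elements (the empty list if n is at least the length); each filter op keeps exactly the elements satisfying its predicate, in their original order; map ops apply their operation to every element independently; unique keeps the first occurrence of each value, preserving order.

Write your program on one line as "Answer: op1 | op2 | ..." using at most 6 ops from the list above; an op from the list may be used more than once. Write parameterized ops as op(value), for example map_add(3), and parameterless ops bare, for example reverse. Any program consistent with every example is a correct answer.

map_add(-9) | sort_asc | filter_lt(-4) | map_neg | map_mul(-6)

Check, running the answer program on each example:
  [-20, 9, 39] -> [-29, 0, 30] -> [-29, 0, 30] -> [-29] -> [29] -> [-174]
  [-47, -12, -33, 8, -18, -43, 19] -> [-56, -21, -42, -1, -27, -52, 10] -> [-56, -52, -42, -27, -21, -1, 10] -> [-56, -52, -42, -27, -21] -> [56, 52, 42, 27, 21] -> [-336, -312, -252, -162, -126]
  [-17, 30, 25, 50, 30, -22, 32, -27] -> [-26, 21, 16, 41, 21, -31, 23, -36] -> [-36, -31, -26, 16, 21, 21, 23, 41] -> [-36, -31, -26] -> [36, 31, 26] -> [-216, -186, -156]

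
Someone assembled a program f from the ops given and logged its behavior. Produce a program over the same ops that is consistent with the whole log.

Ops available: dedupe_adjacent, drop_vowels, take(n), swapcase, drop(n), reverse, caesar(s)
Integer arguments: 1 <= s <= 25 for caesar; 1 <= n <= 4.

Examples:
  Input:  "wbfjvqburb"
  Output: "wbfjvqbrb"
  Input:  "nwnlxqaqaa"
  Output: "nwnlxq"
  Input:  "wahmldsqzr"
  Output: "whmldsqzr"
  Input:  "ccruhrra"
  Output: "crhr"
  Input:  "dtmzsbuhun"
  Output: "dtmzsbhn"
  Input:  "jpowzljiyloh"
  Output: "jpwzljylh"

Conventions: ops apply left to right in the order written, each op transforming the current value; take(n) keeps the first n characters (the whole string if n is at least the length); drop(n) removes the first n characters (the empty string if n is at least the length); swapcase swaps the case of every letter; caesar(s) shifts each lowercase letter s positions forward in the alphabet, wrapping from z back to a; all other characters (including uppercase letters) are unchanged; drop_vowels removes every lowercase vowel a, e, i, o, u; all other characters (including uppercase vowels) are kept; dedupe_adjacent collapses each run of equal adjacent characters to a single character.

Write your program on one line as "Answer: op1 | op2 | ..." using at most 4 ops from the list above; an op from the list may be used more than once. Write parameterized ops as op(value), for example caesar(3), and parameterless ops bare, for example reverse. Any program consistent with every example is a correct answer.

dedupe_adjacent | drop_vowels | dedupe_adjacent

Check, running the answer program on each example:
  "wbfjvqburb" -> "wbfjvqburb" -> "wbfjvqbrb" -> "wbfjvqbrb"
  "nwnlxqaqaa" -> "nwnlxqaqa" -> "nwnlxqq" -> "nwnlxq"
  "wahmldsqzr" -> "wahmldsqzr" -> "whmldsqzr" -> "whmldsqzr"
  "ccruhrra" -> "cruhra" -> "crhr" -> "crhr"
  "dtmzsbuhun" -> "dtmzsbuhun" -> "dtmzsbhn" -> "dtmzsbhn"
  "jpowzljiyloh" -> "jpowzljiyloh" -> "jpwzljylh" -> "jpwzljylh"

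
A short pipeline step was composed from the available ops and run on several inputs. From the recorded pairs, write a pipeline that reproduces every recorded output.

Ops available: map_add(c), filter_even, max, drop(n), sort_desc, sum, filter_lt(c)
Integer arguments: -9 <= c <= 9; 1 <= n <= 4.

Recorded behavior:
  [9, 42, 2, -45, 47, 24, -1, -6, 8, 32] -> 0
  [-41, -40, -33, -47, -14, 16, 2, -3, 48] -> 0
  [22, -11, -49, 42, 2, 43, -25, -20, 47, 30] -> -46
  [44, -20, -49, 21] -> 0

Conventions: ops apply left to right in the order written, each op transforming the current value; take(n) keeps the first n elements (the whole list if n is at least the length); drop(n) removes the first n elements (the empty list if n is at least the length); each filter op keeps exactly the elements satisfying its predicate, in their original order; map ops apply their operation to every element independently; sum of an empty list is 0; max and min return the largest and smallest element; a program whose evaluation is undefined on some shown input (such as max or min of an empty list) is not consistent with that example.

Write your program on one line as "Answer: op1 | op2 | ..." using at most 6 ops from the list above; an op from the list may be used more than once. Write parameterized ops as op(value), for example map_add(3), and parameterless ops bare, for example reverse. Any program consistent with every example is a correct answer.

map_add(3) | filter_even | sort_desc | drop(4) | sum

Check, running the answer program on each example:
  [9, 42, 2, -45, 47, 24, -1, -6, 8, 32] -> [12, 45, 5, -42, 50, 27, 2, -3, 11, 35] -> [12, -42, 50, 2] -> [50, 12, 2, -42] -> [] -> 0
  [-41, -40, -33, -47, -14, 16, 2, -3, 48] -> [-38, -37, -30, -44, -11, 19, 5, 0, 51] -> [-38, -30, -44, 0] -> [0, -30, -38, -44] -> [] -> 0
  [22, -11, -49, 42, 2, 43, -25, -20, 47, 30] -> [25, -8, -46, 45, 5, 46, -22, -17, 50, 33] -> [-8, -46, 46, -22, 50] -> [50, 46, -8, -22, -46] -> [-46] -> -46
  [44, -20, -49, 21] -> [47, -17, -46, 24] -> [-46, 24] -> [24, -46] -> [] -> 0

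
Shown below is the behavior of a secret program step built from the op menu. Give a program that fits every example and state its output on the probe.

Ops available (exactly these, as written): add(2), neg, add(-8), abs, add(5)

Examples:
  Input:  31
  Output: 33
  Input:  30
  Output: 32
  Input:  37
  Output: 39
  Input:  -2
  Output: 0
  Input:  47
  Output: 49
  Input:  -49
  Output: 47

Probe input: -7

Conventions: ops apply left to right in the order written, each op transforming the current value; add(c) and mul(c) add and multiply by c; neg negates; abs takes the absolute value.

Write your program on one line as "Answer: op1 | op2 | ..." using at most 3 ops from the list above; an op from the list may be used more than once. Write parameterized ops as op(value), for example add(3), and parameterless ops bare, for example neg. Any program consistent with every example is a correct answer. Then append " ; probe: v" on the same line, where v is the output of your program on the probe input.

add(2) | abs ; probe: 5

Check, running the answer program on each example:
  31 -> 33 -> 33
  30 -> 32 -> 32
  37 -> 39 -> 39
  -2 -> 0 -> 0
  47 -> 49 -> 49
  -49 -> -47 -> 47
  probe: -7 -> -5 -> 5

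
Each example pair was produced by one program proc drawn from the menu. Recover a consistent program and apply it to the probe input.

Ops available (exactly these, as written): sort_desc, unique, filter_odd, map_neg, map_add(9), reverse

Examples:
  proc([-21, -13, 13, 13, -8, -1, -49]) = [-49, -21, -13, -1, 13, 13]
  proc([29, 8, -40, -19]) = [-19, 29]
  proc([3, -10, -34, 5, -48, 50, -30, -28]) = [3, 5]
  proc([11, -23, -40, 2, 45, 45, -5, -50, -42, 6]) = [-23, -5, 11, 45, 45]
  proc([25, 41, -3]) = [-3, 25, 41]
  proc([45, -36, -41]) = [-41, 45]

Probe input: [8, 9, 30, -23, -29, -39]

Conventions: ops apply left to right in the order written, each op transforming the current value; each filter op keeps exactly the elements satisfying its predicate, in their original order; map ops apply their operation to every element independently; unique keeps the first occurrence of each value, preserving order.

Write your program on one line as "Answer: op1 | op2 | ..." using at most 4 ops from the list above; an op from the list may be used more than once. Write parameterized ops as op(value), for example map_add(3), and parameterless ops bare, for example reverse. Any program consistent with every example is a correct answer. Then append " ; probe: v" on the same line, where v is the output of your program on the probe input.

filter_odd | sort_desc | reverse ; probe: [-39, -29, -23, 9]

Check, running the answer program on each example:
  [-21, -13, 13, 13, -8, -1, -49] -> [-21, -13, 13, 13, -1, -49] -> [13, 13, -1, -13, -21, -49] -> [-49, -21, -13, -1, 13, 13]
  [29, 8, -40, -19] -> [29, -19] -> [29, -19] -> [-19, 29]
  [3, -10, -34, 5, -48, 50, -30, -28] -> [3, 5] -> [5, 3] -> [3, 5]
  [11, -23, -40, 2, 45, 45, -5, -50, -42, 6] -> [11, -23, 45, 45, -5] -> [45, 45, 11, -5, -23] -> [-23, -5, 11, 45, 45]
  [25, 41, -3] -> [25, 41, -3] -> [41, 25, -3] -> [-3, 25, 41]
  [45, -36, -41] -> [45, -41] -> [45, -41] -> [-41, 45]
  probe: [8, 9, 30, -23, -29, -39] -> [9, -23, -29, -39] -> [9, -23, -29, -39] -> [-39, -29, -23, 9]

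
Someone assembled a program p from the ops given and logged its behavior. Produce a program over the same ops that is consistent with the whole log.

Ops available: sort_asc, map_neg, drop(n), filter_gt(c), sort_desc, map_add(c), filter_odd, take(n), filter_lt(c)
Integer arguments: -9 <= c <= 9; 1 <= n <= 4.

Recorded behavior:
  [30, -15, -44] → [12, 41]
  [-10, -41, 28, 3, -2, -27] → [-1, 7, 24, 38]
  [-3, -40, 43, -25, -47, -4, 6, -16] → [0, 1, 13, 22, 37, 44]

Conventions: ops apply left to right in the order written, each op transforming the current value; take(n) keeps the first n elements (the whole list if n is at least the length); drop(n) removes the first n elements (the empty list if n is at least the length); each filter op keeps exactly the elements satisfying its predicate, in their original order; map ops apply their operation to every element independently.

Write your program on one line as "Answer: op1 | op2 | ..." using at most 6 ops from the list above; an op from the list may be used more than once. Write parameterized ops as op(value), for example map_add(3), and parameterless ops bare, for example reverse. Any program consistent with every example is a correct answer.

sort_desc | filter_lt(3) | map_add(-1) | map_add(4) | map_neg

Check, running the answer program on each example:
  [30, -15, -44] -> [30, -15, -44] -> [-15, -44] -> [-16, -45] -> [-12, -41] -> [12, 41]
  [-10, -41, 28, 3, -2, -27] -> [28, 3, -2, -10, -27, -41] -> [-2, -10, -27, -41] -> [-3, -11, -28, -42] -> [1, -7, -24, -38] -> [-1, 7, 24, 38]
  [-3, -40, 43, -25, -47, -4, 6, -16] -> [43, 6, -3, -4, -16, -25, -40, -47] -> [-3, -4, -16, -25, -40, -47] -> [-4, -5, -17, -26, -41, -48] -> [0, -1, -13, -22, -37, -44] -> [0, 1, 13, 22, 37, 44]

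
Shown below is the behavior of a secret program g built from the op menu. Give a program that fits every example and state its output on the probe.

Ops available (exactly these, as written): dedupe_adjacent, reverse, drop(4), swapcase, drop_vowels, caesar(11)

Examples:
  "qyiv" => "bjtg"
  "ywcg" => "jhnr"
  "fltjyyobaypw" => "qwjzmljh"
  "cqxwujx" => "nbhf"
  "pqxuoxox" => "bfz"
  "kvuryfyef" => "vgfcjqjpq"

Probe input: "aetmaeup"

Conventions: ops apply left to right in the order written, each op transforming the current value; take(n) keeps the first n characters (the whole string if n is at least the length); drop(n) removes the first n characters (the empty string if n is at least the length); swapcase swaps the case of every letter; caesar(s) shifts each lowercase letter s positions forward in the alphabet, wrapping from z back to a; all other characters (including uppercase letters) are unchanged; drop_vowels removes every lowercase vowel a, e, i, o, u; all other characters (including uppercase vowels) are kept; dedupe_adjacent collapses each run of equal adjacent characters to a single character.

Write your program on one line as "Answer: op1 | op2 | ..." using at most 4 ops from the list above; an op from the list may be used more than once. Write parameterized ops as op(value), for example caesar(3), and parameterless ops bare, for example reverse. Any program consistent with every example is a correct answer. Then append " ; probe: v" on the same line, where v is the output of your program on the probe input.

caesar(11) | drop_vowels | dedupe_adjacent ; probe: "lpxlpf"

Check, running the answer program on each example:
  "qyiv" -> "bjtg" -> "bjtg" -> "bjtg"
  "ywcg" -> "jhnr" -> "jhnr" -> "jhnr"
  "fltjyyobaypw" -> "qweujjzmljah" -> "qwjjzmljh" -> "qwjzmljh"
  "cqxwujx" -> "nbihfui" -> "nbhf" -> "nbhf"
  "pqxuoxox" -> "abifzizi" -> "bfzz" -> "bfz"
  "kvuryfyef" -> "vgfcjqjpq" -> "vgfcjqjpq" -> "vgfcjqjpq"
  probe: "aetmaeup" -> "lpexlpfa" -> "lpxlpf" -> "lpxlpf"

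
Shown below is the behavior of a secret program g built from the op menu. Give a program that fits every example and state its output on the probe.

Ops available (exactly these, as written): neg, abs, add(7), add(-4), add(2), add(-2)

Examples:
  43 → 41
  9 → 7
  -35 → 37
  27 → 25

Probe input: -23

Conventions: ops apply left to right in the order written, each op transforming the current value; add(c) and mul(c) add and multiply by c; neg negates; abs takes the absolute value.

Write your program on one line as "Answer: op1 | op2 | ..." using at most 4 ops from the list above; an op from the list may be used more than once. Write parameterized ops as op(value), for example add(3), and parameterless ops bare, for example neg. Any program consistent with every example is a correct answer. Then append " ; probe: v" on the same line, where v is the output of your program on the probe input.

neg | add(2) | abs ; probe: 25

Check, running the answer program on each example:
  43 -> -43 -> -41 -> 41
  9 -> -9 -> -7 -> 7
  -35 -> 35 -> 37 -> 37
  27 -> -27 -> -25 -> 25
  probe: -23 -> 23 -> 25 -> 25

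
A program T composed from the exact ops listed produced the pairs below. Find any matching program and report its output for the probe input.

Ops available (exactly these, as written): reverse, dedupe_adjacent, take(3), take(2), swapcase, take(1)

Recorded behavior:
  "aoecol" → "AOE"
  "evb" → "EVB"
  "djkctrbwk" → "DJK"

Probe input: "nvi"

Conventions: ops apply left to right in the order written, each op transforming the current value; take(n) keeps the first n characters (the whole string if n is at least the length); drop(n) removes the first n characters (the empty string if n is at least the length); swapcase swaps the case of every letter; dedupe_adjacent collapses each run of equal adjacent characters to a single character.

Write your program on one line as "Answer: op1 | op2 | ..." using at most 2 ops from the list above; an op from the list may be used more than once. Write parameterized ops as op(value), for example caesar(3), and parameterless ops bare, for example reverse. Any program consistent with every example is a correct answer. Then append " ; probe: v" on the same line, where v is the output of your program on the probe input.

take(3) | swapcase ; probe: "NVI"

Check, running the answer program on each example:
  "aoecol" -> "aoe" -> "AOE"
  "evb" -> "evb" -> "EVB"
  "djkctrbwk" -> "djk" -> "DJK"
  probe: "nvi" -> "nvi" -> "NVI"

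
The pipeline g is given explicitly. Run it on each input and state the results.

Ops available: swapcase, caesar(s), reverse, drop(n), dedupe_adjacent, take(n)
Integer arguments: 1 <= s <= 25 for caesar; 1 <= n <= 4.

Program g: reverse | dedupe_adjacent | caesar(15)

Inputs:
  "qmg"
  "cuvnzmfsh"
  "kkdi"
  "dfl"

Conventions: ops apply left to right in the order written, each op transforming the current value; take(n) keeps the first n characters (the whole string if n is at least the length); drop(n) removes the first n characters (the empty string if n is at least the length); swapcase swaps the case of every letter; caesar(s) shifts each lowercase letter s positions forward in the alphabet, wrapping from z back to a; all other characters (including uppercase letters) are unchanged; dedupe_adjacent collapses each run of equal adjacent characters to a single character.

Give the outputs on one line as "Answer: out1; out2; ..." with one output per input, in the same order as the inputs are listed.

Execution, op by op:
  "qmg" -> "gmq" -> "gmq" -> "vbf"
  "cuvnzmfsh" -> "hsfmznvuc" -> "hsfmznvuc" -> "whubockjr"
  "kkdi" -> "idkk" -> "idk" -> "xsz"
  "dfl" -> "lfd" -> "lfd" -> "aus"

"vbf"; "whubockjr"; "xsz"; "aus"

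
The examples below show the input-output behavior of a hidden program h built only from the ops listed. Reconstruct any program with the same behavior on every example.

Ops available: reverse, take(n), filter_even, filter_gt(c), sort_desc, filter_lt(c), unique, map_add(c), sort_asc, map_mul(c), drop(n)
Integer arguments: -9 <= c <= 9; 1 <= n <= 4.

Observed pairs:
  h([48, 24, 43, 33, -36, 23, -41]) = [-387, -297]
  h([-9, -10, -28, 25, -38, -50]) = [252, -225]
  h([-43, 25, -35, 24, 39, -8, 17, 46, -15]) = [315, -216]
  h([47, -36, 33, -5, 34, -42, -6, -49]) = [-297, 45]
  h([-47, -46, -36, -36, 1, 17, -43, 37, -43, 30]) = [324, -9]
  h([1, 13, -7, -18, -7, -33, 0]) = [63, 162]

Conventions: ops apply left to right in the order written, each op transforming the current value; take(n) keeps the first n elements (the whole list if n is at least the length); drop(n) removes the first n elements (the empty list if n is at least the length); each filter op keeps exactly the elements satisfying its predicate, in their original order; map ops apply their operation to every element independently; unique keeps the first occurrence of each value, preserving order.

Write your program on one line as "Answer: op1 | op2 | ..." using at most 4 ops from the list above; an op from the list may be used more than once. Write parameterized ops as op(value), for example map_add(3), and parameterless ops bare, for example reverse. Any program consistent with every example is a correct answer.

unique | map_mul(-9) | take(4) | drop(2)

Check, running the answer program on each example:
  [48, 24, 43, 33, -36, 23, -41] -> [48, 24, 43, 33, -36, 23, -41] -> [-432, -216, -387, -297, 324, -207, 369] -> [-432, -216, -387, -297] -> [-387, -297]
  [-9, -10, -28, 25, -38, -50] -> [-9, -10, -28, 25, -38, -50] -> [81, 90, 252, -225, 342, 450] -> [81, 90, 252, -225] -> [252, -225]
  [-43, 25, -35, 24, 39, -8, 17, 46, -15] -> [-43, 25, -35, 24, 39, -8, 17, 46, -15] -> [387, -225, 315, -216, -351, 72, -153, -414, 135] -> [387, -225, 315, -216] -> [315, -216]
  [47, -36, 33, -5, 34, -42, -6, -49] -> [47, -36, 33, -5, 34, -42, -6, -49] -> [-423, 324, -297, 45, -306, 378, 54, 441] -> [-423, 324, -297, 45] -> [-297, 45]
  [-47, -46, -36, -36, 1, 17, -43, 37, -43, 30] -> [-47, -46, -36, 1, 17, -43, 37, 30] -> [423, 414, 324, -9, -153, 387, -333, -270] -> [423, 414, 324, -9] -> [324, -9]
  [1, 13, -7, -18, -7, -33, 0] -> [1, 13, -7, -18, -33, 0] -> [-9, -117, 63, 162, 297, 0] -> [-9, -117, 63, 162] -> [63, 162]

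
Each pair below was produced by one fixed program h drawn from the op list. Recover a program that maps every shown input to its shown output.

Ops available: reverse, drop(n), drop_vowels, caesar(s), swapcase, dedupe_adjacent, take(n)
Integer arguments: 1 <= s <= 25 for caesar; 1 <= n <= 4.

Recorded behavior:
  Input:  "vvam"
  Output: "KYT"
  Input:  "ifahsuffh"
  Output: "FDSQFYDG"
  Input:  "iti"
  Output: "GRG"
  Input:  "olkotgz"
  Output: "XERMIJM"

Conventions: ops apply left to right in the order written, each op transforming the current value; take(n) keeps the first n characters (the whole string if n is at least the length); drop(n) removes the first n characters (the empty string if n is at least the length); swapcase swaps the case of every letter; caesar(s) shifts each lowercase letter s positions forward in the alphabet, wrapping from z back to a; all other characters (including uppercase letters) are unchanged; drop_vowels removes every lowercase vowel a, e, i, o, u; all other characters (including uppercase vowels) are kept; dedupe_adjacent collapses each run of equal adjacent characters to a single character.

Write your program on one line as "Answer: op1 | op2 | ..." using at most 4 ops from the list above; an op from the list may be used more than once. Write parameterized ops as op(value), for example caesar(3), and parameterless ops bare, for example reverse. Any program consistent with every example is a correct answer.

caesar(24) | reverse | dedupe_adjacent | swapcase

Check, running the answer program on each example:
  "vvam" -> "ttyk" -> "kytt" -> "kyt" -> "KYT"
  "ifahsuffh" -> "gdyfqsddf" -> "fddsqfydg" -> "fdsqfydg" -> "FDSQFYDG"
  "iti" -> "grg" -> "grg" -> "grg" -> "GRG"
  "olkotgz" -> "mjimrex" -> "xermijm" -> "xermijm" -> "XERMIJM"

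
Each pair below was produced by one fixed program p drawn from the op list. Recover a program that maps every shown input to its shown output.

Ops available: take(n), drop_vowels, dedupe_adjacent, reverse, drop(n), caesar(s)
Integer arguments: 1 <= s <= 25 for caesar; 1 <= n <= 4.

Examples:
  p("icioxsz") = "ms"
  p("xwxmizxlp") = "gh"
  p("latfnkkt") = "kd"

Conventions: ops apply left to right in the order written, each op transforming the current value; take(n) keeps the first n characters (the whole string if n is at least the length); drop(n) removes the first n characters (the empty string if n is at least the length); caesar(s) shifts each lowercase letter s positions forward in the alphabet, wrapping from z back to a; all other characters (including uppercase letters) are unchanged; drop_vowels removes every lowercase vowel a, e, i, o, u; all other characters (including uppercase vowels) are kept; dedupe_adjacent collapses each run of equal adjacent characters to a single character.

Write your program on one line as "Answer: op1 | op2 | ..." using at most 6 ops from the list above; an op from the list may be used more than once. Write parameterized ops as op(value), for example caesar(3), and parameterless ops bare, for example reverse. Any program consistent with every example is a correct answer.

caesar(10) | dedupe_adjacent | take(4) | take(3) | drop(1)

Check, running the answer program on each example:
  "icioxsz" -> "smsyhcj" -> "smsyhcj" -> "smsy" -> "sms" -> "ms"
  "xwxmizxlp" -> "hghwsjhvz" -> "hghwsjhvz" -> "hghw" -> "hgh" -> "gh"
  "latfnkkt" -> "vkdpxuud" -> "vkdpxud" -> "vkdp" -> "vkd" -> "kd"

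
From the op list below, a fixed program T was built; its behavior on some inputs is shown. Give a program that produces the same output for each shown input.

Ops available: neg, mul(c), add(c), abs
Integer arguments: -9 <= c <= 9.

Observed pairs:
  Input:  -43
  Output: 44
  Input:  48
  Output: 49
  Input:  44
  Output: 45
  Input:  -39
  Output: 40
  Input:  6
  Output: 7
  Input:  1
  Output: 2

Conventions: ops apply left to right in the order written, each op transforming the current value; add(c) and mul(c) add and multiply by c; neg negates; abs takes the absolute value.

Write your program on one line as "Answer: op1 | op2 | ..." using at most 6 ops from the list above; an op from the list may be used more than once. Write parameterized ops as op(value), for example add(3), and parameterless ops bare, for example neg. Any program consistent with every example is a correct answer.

abs | neg | add(-6) | add(-1) | abs | add(-6)

Check, running the answer program on each example:
  -43 -> 43 -> -43 -> -49 -> -50 -> 50 -> 44
  48 -> 48 -> -48 -> -54 -> -55 -> 55 -> 49
  44 -> 44 -> -44 -> -50 -> -51 -> 51 -> 45
  -39 -> 39 -> -39 -> -45 -> -46 -> 46 -> 40
  6 -> 6 -> -6 -> -12 -> -13 -> 13 -> 7
  1 -> 1 -> -1 -> -7 -> -8 -> 8 -> 2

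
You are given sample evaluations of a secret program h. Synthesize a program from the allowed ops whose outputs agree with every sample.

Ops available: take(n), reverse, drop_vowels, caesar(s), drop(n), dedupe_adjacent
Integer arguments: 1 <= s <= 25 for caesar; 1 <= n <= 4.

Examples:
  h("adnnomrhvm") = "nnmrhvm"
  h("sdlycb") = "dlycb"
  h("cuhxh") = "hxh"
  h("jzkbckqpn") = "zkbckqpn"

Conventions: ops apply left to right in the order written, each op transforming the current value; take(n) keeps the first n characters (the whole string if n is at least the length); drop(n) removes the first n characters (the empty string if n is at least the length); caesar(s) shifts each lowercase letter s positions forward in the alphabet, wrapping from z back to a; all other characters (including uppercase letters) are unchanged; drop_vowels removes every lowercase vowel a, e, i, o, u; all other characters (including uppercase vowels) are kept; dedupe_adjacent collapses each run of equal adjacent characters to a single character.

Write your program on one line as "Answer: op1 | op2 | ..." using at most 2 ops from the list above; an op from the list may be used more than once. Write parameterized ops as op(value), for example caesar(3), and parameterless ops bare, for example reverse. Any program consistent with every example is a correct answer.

drop_vowels | drop(1)

Check, running the answer program on each example:
  "adnnomrhvm" -> "dnnmrhvm" -> "nnmrhvm"
  "sdlycb" -> "sdlycb" -> "dlycb"
  "cuhxh" -> "chxh" -> "hxh"
  "jzkbckqpn" -> "jzkbckqpn" -> "zkbckqpn"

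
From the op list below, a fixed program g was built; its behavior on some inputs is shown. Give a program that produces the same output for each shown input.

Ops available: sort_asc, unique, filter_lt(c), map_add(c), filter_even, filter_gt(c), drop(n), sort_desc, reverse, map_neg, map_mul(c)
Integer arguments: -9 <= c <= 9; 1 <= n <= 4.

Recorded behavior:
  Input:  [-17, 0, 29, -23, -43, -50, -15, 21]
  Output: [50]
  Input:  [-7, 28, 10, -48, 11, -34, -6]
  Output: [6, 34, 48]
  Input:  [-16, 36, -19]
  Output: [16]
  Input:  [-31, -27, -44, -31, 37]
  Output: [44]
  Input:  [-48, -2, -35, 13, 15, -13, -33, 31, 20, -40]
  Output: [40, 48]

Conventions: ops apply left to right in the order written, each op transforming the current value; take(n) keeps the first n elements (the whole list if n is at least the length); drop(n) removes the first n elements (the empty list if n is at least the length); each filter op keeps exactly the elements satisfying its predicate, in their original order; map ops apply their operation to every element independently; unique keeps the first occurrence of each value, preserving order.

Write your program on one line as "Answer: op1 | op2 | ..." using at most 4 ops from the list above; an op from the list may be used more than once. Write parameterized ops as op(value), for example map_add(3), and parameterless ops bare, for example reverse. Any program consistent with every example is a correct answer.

reverse | filter_lt(-4) | map_neg | filter_even

Check, running the answer program on each example:
  [-17, 0, 29, -23, -43, -50, -15, 21] -> [21, -15, -50, -43, -23, 29, 0, -17] -> [-15, -50, -43, -23, -17] -> [15, 50, 43, 23, 17] -> [50]
  [-7, 28, 10, -48, 11, -34, -6] -> [-6, -34, 11, -48, 10, 28, -7] -> [-6, -34, -48, -7] -> [6, 34, 48, 7] -> [6, 34, 48]
  [-16, 36, -19] -> [-19, 36, -16] -> [-19, -16] -> [19, 16] -> [16]
  [-31, -27, -44, -31, 37] -> [37, -31, -44, -27, -31] -> [-31, -44, -27, -31] -> [31, 44, 27, 31] -> [44]
  [-48, -2, -35, 13, 15, -13, -33, 31, 20, -40] -> [-40, 20, 31, -33, -13, 15, 13, -35, -2, -48] -> [-40, -33, -13, -35, -48] -> [40, 33, 13, 35, 48] -> [40, 48]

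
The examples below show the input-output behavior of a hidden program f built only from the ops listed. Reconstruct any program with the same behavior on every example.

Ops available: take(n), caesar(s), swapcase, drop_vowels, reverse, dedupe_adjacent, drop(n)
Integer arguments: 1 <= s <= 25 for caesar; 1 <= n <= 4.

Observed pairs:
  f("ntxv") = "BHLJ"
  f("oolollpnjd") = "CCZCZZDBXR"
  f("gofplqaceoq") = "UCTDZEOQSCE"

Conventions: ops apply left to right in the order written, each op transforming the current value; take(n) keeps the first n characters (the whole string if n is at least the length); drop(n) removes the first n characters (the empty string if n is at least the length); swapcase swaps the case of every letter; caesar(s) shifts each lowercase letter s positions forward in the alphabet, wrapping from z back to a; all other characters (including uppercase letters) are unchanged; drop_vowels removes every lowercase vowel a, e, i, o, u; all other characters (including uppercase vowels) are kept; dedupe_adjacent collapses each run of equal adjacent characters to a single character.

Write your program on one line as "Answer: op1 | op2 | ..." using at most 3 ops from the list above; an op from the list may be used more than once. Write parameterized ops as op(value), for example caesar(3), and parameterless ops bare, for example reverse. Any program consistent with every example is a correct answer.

caesar(21) | caesar(19) | swapcase

Check, running the answer program on each example:
  "ntxv" -> "iosq" -> "bhlj" -> "BHLJ"
  "oolollpnjd" -> "jjgjggkiey" -> "cczczzdbxr" -> "CCZCZZDBXR"
  "gofplqaceoq" -> "bjakglvxzjl" -> "uctdzeoqsce" -> "UCTDZEOQSCE"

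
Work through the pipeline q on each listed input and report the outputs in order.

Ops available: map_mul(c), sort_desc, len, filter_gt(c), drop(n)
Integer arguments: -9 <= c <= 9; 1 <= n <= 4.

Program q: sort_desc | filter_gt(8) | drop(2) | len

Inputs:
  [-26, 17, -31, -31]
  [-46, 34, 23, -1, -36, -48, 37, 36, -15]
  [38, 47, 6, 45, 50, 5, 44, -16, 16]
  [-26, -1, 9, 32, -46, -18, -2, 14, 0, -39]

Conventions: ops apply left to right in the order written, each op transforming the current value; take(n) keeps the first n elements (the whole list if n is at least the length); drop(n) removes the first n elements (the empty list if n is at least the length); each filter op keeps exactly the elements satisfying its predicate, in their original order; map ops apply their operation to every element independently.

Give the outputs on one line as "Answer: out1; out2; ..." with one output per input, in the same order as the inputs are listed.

Execution, op by op:
  [-26, 17, -31, -31] -> [17, -26, -31, -31] -> [17] -> [] -> 0
  [-46, 34, 23, -1, -36, -48, 37, 36, -15] -> [37, 36, 34, 23, -1, -15, -36, -46, -48] -> [37, 36, 34, 23] -> [34, 23] -> 2
  [38, 47, 6, 45, 50, 5, 44, -16, 16] -> [50, 47, 45, 44, 38, 16, 6, 5, -16] -> [50, 47, 45, 44, 38, 16] -> [45, 44, 38, 16] -> 4
  [-26, -1, 9, 32, -46, -18, -2, 14, 0, -39] -> [32, 14, 9, 0, -1, -2, -18, -26, -39, -46] -> [32, 14, 9] -> [9] -> 1

0; 2; 4; 1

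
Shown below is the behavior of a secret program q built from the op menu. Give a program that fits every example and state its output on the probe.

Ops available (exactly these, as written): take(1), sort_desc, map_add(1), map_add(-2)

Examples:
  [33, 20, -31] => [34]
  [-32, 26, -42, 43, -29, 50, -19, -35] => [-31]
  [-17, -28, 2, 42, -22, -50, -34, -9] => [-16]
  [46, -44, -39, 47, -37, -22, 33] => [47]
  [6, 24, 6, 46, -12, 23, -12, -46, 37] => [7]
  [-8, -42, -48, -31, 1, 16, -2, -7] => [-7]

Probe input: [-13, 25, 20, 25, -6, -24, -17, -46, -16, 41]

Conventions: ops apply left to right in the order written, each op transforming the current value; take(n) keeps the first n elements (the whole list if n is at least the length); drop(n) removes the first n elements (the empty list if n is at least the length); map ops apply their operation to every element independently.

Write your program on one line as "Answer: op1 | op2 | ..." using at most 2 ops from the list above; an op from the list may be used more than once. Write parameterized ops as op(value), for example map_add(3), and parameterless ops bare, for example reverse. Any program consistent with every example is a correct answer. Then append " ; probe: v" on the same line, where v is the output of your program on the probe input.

map_add(1) | take(1) ; probe: [-12]

Check, running the answer program on each example:
  [33, 20, -31] -> [34, 21, -30] -> [34]
  [-32, 26, -42, 43, -29, 50, -19, -35] -> [-31, 27, -41, 44, -28, 51, -18, -34] -> [-31]
  [-17, -28, 2, 42, -22, -50, -34, -9] -> [-16, -27, 3, 43, -21, -49, -33, -8] -> [-16]
  [46, -44, -39, 47, -37, -22, 33] -> [47, -43, -38, 48, -36, -21, 34] -> [47]
  [6, 24, 6, 46, -12, 23, -12, -46, 37] -> [7, 25, 7, 47, -11, 24, -11, -45, 38] -> [7]
  [-8, -42, -48, -31, 1, 16, -2, -7] -> [-7, -41, -47, -30, 2, 17, -1, -6] -> [-7]
  probe: [-13, 25, 20, 25, -6, -24, -17, -46, -16, 41] -> [-12, 26, 21, 26, -5, -23, -16, -45, -15, 42] -> [-12]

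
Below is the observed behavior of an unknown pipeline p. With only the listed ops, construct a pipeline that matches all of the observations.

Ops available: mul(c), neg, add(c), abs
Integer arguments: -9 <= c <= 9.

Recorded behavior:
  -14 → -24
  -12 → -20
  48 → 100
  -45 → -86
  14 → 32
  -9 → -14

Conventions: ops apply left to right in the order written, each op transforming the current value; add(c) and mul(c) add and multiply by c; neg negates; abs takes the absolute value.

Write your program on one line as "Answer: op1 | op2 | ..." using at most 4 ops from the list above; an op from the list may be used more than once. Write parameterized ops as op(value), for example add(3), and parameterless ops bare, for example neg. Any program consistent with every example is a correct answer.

neg | mul(-2) | add(-1) | add(5)

Check, running the answer program on each example:
  -14 -> 14 -> -28 -> -29 -> -24
  -12 -> 12 -> -24 -> -25 -> -20
  48 -> -48 -> 96 -> 95 -> 100
  -45 -> 45 -> -90 -> -91 -> -86
  14 -> -14 -> 28 -> 27 -> 32
  -9 -> 9 -> -18 -> -19 -> -14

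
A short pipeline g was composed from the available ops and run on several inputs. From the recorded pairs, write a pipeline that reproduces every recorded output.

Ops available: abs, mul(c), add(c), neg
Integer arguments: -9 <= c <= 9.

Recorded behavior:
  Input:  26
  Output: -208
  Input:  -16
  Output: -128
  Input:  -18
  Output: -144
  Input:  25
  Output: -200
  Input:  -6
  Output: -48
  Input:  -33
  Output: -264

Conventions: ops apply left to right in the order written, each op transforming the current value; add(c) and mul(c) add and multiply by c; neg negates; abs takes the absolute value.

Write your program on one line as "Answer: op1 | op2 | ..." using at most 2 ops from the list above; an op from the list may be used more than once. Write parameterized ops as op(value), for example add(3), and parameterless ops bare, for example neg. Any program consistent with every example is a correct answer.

abs | mul(-8)

Check, running the answer program on each example:
  26 -> 26 -> -208
  -16 -> 16 -> -128
  -18 -> 18 -> -144
  25 -> 25 -> -200
  -6 -> 6 -> -48
  -33 -> 33 -> -264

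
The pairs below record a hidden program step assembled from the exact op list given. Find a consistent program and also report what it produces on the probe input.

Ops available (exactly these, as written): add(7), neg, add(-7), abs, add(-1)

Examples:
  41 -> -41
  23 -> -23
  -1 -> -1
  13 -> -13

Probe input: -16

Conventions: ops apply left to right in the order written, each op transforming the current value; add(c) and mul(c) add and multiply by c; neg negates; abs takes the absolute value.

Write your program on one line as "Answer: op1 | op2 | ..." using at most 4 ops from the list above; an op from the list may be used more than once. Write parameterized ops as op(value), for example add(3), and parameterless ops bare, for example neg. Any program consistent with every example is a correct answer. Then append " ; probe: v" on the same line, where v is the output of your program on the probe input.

neg | abs | neg ; probe: -16

Check, running the answer program on each example:
  41 -> -41 -> 41 -> -41
  23 -> -23 -> 23 -> -23
  -1 -> 1 -> 1 -> -1
  13 -> -13 -> 13 -> -13
  probe: -16 -> 16 -> 16 -> -16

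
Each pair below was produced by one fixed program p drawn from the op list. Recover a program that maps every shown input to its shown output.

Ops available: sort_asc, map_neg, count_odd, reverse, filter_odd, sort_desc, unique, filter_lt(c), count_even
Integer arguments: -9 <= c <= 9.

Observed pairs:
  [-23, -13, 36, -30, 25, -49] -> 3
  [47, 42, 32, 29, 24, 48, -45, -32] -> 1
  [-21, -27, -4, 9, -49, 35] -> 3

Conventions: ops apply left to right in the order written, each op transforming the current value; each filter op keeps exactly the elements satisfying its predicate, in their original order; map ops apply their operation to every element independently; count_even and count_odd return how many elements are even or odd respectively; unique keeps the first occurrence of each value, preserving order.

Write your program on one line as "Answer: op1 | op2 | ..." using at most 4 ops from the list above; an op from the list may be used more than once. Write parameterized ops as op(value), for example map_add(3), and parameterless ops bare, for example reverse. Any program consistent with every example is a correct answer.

sort_asc | filter_odd | filter_lt(-8) | count_odd

Check, running the answer program on each example:
  [-23, -13, 36, -30, 25, -49] -> [-49, -30, -23, -13, 25, 36] -> [-49, -23, -13, 25] -> [-49, -23, -13] -> 3
  [47, 42, 32, 29, 24, 48, -45, -32] -> [-45, -32, 24, 29, 32, 42, 47, 48] -> [-45, 29, 47] -> [-45] -> 1
  [-21, -27, -4, 9, -49, 35] -> [-49, -27, -21, -4, 9, 35] -> [-49, -27, -21, 9, 35] -> [-49, -27, -21] -> 3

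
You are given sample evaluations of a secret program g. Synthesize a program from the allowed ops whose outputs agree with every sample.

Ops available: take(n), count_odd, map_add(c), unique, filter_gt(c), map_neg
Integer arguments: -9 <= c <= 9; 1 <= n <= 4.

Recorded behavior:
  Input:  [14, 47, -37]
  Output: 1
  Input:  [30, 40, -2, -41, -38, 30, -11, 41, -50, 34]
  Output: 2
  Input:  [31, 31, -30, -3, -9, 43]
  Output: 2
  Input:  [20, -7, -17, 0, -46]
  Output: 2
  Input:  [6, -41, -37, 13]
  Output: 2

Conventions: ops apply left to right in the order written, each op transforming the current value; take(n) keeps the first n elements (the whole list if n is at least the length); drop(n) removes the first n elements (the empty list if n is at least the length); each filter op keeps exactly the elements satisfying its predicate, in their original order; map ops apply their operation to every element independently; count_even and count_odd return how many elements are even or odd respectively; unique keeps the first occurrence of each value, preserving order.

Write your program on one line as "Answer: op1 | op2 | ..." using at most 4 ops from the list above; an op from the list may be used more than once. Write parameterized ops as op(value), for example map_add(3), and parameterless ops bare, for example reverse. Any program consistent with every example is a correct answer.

map_neg | filter_gt(-1) | map_add(4) | count_odd

Check, running the answer program on each example:
  [14, 47, -37] -> [-14, -47, 37] -> [37] -> [41] -> 1
  [30, 40, -2, -41, -38, 30, -11, 41, -50, 34] -> [-30, -40, 2, 41, 38, -30, 11, -41, 50, -34] -> [2, 41, 38, 11, 50] -> [6, 45, 42, 15, 54] -> 2
  [31, 31, -30, -3, -9, 43] -> [-31, -31, 30, 3, 9, -43] -> [30, 3, 9] -> [34, 7, 13] -> 2
  [20, -7, -17, 0, -46] -> [-20, 7, 17, 0, 46] -> [7, 17, 0, 46] -> [11, 21, 4, 50] -> 2
  [6, -41, -37, 13] -> [-6, 41, 37, -13] -> [41, 37] -> [45, 41] -> 2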